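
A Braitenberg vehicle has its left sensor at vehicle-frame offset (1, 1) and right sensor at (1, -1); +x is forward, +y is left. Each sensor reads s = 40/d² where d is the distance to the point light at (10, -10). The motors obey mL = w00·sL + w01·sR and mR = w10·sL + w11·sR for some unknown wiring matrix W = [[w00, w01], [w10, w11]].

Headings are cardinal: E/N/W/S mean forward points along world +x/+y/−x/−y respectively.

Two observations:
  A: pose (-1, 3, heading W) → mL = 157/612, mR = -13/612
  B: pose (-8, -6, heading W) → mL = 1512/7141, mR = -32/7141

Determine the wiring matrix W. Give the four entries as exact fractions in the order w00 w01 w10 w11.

obs A: pose=(-1,3,W) → sL=5/36, sR=2/17, mL=157/612, mR=-13/612
obs B: pose=(-8,-6,W) → sL=4/37, sR=20/193, mL=1512/7141, mR=-32/7141
sensor matrix S = [[5/36, 2/17], [4/37, 20/193]]; det S = 1829/1092573
solve [mL_A; mL_B] = S·[w00; w01] and [mR_A; mR_B] = S·[w10; w11]:
  w00 = 1, w01 = 1, w10 = -1, w11 = 1

1 1 -1 1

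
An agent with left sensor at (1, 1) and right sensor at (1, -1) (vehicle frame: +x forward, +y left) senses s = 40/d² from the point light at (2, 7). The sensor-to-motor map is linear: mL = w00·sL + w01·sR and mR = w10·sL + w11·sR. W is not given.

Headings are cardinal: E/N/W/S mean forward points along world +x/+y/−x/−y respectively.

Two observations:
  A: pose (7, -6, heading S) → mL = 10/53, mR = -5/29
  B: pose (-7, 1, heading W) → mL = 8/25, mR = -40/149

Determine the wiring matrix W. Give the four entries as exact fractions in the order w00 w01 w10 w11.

0 1 -1 0

obs A: pose=(7,-6,S) → sL=5/29, sR=10/53, mL=10/53, mR=-5/29
obs B: pose=(-7,1,W) → sL=40/149, sR=8/25, mL=8/25, mR=-40/149
sensor matrix S = [[5/29, 10/53], [40/149, 8/25]]; det S = 5176/1145065
solve [mL_A; mL_B] = S·[w00; w01] and [mR_A; mR_B] = S·[w10; w11]:
  w00 = 0, w01 = 1, w10 = -1, w11 = 0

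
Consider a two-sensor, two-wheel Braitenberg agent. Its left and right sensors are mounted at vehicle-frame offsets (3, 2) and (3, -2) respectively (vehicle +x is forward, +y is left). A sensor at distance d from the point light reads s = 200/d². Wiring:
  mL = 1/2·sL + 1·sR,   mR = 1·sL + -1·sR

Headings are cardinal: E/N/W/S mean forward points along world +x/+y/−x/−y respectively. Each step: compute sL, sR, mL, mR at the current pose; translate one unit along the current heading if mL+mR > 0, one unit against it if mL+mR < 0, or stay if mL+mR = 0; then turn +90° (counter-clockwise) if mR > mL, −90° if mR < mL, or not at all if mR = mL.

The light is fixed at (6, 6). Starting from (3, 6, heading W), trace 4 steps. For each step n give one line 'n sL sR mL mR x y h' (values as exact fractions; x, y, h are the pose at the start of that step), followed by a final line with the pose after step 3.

n=0: pose=(3,6,W); sL=5, sR=5; mL=15/2, mR=0; mL+mR=15/2 → advance +1; mR−mL=-15/2 → turn -1·90°
n=1: pose=(2,6,N); sL=40/9, sR=200/13; mL=2060/117, mR=-1280/117; mL+mR=20/3 → advance +1; mR−mL=-3340/117 → turn -1·90°
n=2: pose=(2,7,E); sL=20, sR=100; mL=110, mR=-80; mL+mR=30 → advance +1; mR−mL=-190 → turn -1·90°
n=3: pose=(3,7,S); sL=40, sR=200/29; mL=780/29, mR=960/29; mL+mR=60 → advance +1; mR−mL=180/29 → turn +1·90°

0 5 5 15/2 0 3 6 W
1 40/9 200/13 2060/117 -1280/117 2 6 N
2 20 100 110 -80 2 7 E
3 40 200/29 780/29 960/29 3 7 S
final 3 6 E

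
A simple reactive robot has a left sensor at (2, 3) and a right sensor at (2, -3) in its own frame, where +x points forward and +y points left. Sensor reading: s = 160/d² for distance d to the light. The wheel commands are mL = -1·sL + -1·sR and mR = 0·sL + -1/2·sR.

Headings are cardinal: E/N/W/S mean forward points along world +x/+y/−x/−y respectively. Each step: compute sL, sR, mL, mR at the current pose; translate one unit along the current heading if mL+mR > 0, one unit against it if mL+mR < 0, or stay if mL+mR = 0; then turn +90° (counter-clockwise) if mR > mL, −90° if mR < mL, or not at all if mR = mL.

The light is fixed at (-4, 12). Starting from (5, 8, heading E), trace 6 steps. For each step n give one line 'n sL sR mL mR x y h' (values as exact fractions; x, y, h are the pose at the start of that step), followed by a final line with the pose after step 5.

n=0: pose=(5,8,E); sL=80/61, sR=16/17; mL=-2336/1037, mR=-8/17; mL+mR=-2824/1037 → advance -1; mR−mL=1848/1037 → turn +1·90°
n=1: pose=(4,8,N); sL=160/29, sR=32/25; mL=-4928/725, mR=-16/25; mL+mR=-5392/725 → advance -1; mR−mL=4464/725 → turn +1·90°
n=2: pose=(4,7,W); sL=8/5, sR=4; mL=-28/5, mR=-2; mL+mR=-38/5 → advance -1; mR−mL=18/5 → turn +1·90°
n=3: pose=(5,7,S); sL=160/193, sR=32/17; mL=-8896/3281, mR=-16/17; mL+mR=-11984/3281 → advance -1; mR−mL=5808/3281 → turn +1·90°
n=4: pose=(5,8,E); sL=80/61, sR=16/17; mL=-2336/1037, mR=-8/17; mL+mR=-2824/1037 → advance -1; mR−mL=1848/1037 → turn +1·90°
n=5: pose=(4,8,N); sL=160/29, sR=32/25; mL=-4928/725, mR=-16/25; mL+mR=-5392/725 → advance -1; mR−mL=4464/725 → turn +1·90°

0 80/61 16/17 -2336/1037 -8/17 5 8 E
1 160/29 32/25 -4928/725 -16/25 4 8 N
2 8/5 4 -28/5 -2 4 7 W
3 160/193 32/17 -8896/3281 -16/17 5 7 S
4 80/61 16/17 -2336/1037 -8/17 5 8 E
5 160/29 32/25 -4928/725 -16/25 4 8 N
final 4 7 W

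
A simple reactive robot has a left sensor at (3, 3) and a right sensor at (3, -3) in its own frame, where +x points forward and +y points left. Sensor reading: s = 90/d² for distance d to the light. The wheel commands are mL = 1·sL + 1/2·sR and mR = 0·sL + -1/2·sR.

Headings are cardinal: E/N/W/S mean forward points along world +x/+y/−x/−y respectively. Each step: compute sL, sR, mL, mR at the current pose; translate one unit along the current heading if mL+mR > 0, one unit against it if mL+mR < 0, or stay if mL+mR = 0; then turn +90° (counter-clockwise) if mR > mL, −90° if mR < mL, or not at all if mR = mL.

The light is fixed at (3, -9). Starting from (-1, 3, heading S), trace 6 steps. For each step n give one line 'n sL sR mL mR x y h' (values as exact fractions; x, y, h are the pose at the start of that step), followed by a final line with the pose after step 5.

0 45/41 9/13 1539/1066 -9/26 -1 3 S
1 90/113 18/49 5427/5537 -9/49 -1 2 W
2 9/26 9/20 297/520 -9/40 -2 2 N
3 90/229 18/17 3591/3893 -9/17 -2 3 E
4 45/41 9/13 1539/1066 -9/26 -1 3 S
5 90/113 18/49 5427/5537 -9/49 -1 2 W
final -2 2 N

n=0: pose=(-1,3,S); sL=45/41, sR=9/13; mL=1539/1066, mR=-9/26; mL+mR=45/41 → advance +1; mR−mL=-954/533 → turn -1·90°
n=1: pose=(-1,2,W); sL=90/113, sR=18/49; mL=5427/5537, mR=-9/49; mL+mR=90/113 → advance +1; mR−mL=-6444/5537 → turn -1·90°
n=2: pose=(-2,2,N); sL=9/26, sR=9/20; mL=297/520, mR=-9/40; mL+mR=9/26 → advance +1; mR−mL=-207/260 → turn -1·90°
n=3: pose=(-2,3,E); sL=90/229, sR=18/17; mL=3591/3893, mR=-9/17; mL+mR=90/229 → advance +1; mR−mL=-5652/3893 → turn -1·90°
n=4: pose=(-1,3,S); sL=45/41, sR=9/13; mL=1539/1066, mR=-9/26; mL+mR=45/41 → advance +1; mR−mL=-954/533 → turn -1·90°
n=5: pose=(-1,2,W); sL=90/113, sR=18/49; mL=5427/5537, mR=-9/49; mL+mR=90/113 → advance +1; mR−mL=-6444/5537 → turn -1·90°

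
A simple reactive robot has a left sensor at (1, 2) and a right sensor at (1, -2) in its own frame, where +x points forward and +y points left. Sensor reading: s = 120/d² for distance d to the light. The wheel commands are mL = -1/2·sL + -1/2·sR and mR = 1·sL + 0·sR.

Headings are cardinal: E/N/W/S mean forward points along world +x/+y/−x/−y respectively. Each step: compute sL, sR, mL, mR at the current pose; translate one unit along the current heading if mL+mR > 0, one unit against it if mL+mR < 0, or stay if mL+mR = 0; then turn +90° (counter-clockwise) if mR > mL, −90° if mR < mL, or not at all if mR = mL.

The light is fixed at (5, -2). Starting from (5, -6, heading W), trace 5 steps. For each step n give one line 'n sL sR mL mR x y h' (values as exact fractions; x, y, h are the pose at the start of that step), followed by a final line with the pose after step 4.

n=0: pose=(5,-6,W); sL=120/37, sR=24; mL=-504/37, mR=120/37; mL+mR=-384/37 → advance -1; mR−mL=624/37 → turn +1·90°
n=1: pose=(6,-6,S); sL=60/17, sR=60/13; mL=-900/221, mR=60/17; mL+mR=-120/221 → advance -1; mR−mL=1680/221 → turn +1·90°
n=2: pose=(6,-5,E); sL=24, sR=120/29; mL=-408/29, mR=24; mL+mR=288/29 → advance +1; mR−mL=1104/29 → turn +1·90°
n=3: pose=(7,-5,N); sL=30, sR=6; mL=-18, mR=30; mL+mR=12 → advance +1; mR−mL=48 → turn +1·90°
n=4: pose=(7,-4,W); sL=120/17, sR=120; mL=-1080/17, mR=120/17; mL+mR=-960/17 → advance -1; mR−mL=1200/17 → turn +1·90°

0 120/37 24 -504/37 120/37 5 -6 W
1 60/17 60/13 -900/221 60/17 6 -6 S
2 24 120/29 -408/29 24 6 -5 E
3 30 6 -18 30 7 -5 N
4 120/17 120 -1080/17 120/17 7 -4 W
final 8 -4 S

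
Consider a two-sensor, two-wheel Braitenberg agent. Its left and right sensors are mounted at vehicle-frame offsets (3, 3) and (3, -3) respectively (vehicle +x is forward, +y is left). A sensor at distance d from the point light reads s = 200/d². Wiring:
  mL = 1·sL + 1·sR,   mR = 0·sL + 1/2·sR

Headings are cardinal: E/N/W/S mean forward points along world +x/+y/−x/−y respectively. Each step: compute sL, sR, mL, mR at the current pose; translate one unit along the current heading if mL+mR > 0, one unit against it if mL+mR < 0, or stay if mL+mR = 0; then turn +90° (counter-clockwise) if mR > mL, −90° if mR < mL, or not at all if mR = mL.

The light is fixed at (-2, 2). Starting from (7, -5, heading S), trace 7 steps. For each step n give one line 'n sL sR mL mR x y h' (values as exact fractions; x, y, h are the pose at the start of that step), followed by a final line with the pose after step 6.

n=0: pose=(7,-5,S); sL=50/61, sR=25/17; mL=2375/1037, mR=25/34; mL+mR=6275/2074 → advance +1; mR−mL=-3225/2074 → turn -1·90°
n=1: pose=(7,-6,W); sL=200/157, sR=200/61; mL=43600/9577, mR=100/61; mL+mR=59300/9577 → advance +1; mR−mL=-27900/9577 → turn -1·90°
n=2: pose=(6,-6,N); sL=4, sR=100/73; mL=392/73, mR=50/73; mL+mR=442/73 → advance +1; mR−mL=-342/73 → turn -1·90°
n=3: pose=(6,-5,E); sL=200/137, sR=200/221; mL=71600/30277, mR=100/221; mL+mR=85300/30277 → advance +1; mR−mL=-57900/30277 → turn -1·90°
n=4: pose=(7,-5,S); sL=50/61, sR=25/17; mL=2375/1037, mR=25/34; mL+mR=6275/2074 → advance +1; mR−mL=-3225/2074 → turn -1·90°
n=5: pose=(7,-6,W); sL=200/157, sR=200/61; mL=43600/9577, mR=100/61; mL+mR=59300/9577 → advance +1; mR−mL=-27900/9577 → turn -1·90°
n=6: pose=(6,-6,N); sL=4, sR=100/73; mL=392/73, mR=50/73; mL+mR=442/73 → advance +1; mR−mL=-342/73 → turn -1·90°

0 50/61 25/17 2375/1037 25/34 7 -5 S
1 200/157 200/61 43600/9577 100/61 7 -6 W
2 4 100/73 392/73 50/73 6 -6 N
3 200/137 200/221 71600/30277 100/221 6 -5 E
4 50/61 25/17 2375/1037 25/34 7 -5 S
5 200/157 200/61 43600/9577 100/61 7 -6 W
6 4 100/73 392/73 50/73 6 -6 N
final 6 -5 E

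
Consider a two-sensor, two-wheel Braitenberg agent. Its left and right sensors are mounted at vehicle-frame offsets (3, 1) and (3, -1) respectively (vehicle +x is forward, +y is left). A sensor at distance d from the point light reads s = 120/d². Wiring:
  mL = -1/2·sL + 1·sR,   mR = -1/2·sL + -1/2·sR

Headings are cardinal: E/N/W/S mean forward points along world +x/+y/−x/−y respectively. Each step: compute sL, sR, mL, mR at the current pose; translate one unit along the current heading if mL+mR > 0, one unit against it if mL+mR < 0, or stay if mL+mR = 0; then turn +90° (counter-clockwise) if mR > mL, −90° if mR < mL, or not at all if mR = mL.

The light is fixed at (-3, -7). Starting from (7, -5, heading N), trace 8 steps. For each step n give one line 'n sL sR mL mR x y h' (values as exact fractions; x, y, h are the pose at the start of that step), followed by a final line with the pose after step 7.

n=0: pose=(7,-5,N); sL=60/53, sR=60/73; mL=990/3869, mR=-3780/3869; mL+mR=-2790/3869 → advance -1; mR−mL=-90/73 → turn -1·90°
n=1: pose=(7,-6,E); sL=120/173, sR=120/169; mL=10620/29237, mR=-20520/29237; mL+mR=-9900/29237 → advance -1; mR−mL=-180/169 → turn -1·90°
n=2: pose=(6,-6,S); sL=15/13, sR=30/17; mL=525/442, mR=-645/442; mL+mR=-60/221 → advance -1; mR−mL=-45/17 → turn -1·90°
n=3: pose=(6,-5,W); sL=120/37, sR=8/3; mL=116/111, mR=-328/111; mL+mR=-212/111 → advance -1; mR−mL=-4 → turn -1·90°
n=4: pose=(7,-5,N); sL=60/53, sR=60/73; mL=990/3869, mR=-3780/3869; mL+mR=-2790/3869 → advance -1; mR−mL=-90/73 → turn -1·90°
n=5: pose=(7,-6,E); sL=120/173, sR=120/169; mL=10620/29237, mR=-20520/29237; mL+mR=-9900/29237 → advance -1; mR−mL=-180/169 → turn -1·90°
n=6: pose=(6,-6,S); sL=15/13, sR=30/17; mL=525/442, mR=-645/442; mL+mR=-60/221 → advance -1; mR−mL=-45/17 → turn -1·90°
n=7: pose=(6,-5,W); sL=120/37, sR=8/3; mL=116/111, mR=-328/111; mL+mR=-212/111 → advance -1; mR−mL=-4 → turn -1·90°

0 60/53 60/73 990/3869 -3780/3869 7 -5 N
1 120/173 120/169 10620/29237 -20520/29237 7 -6 E
2 15/13 30/17 525/442 -645/442 6 -6 S
3 120/37 8/3 116/111 -328/111 6 -5 W
4 60/53 60/73 990/3869 -3780/3869 7 -5 N
5 120/173 120/169 10620/29237 -20520/29237 7 -6 E
6 15/13 30/17 525/442 -645/442 6 -6 S
7 120/37 8/3 116/111 -328/111 6 -5 W
final 7 -5 N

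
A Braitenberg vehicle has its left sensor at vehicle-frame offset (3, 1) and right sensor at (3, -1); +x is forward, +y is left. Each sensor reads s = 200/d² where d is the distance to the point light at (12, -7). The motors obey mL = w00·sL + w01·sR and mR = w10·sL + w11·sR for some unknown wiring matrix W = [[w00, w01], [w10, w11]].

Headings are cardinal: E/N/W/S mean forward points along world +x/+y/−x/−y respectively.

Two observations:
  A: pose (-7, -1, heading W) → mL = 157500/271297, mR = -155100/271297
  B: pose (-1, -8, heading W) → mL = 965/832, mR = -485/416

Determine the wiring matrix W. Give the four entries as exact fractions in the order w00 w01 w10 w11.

1 1/2 -1/2 -1

obs A: pose=(-7,-1,W) → sL=200/509, sR=200/533, mL=157500/271297, mR=-155100/271297
obs B: pose=(-1,-8,W) → sL=10/13, sR=25/32, mL=965/832, mR=-485/416
sensor matrix S = [[200/509, 200/533], [10/13, 25/32]]; det S = 258625/14107444
solve [mL_A; mL_B] = S·[w00; w01] and [mR_A; mR_B] = S·[w10; w11]:
  w00 = 1, w01 = 1/2, w10 = -1/2, w11 = -1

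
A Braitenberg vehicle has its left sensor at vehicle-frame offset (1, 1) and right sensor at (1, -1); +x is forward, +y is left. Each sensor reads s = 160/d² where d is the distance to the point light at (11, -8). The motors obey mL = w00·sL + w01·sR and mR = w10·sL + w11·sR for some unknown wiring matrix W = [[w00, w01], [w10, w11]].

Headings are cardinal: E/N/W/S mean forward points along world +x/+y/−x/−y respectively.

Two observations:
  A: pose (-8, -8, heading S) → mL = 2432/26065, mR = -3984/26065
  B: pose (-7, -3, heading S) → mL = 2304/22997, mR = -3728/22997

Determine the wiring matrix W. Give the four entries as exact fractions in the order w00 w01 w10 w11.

1 -1 1/2 -1

obs A: pose=(-8,-8,S) → sL=32/65, sR=160/401, mL=2432/26065, mR=-3984/26065
obs B: pose=(-7,-3,S) → sL=32/61, sR=160/377, mL=2304/22997, mR=-3728/22997
sensor matrix S = [[32/65, 160/401], [32/61, 160/377]]; det S = -45056/119883361
solve [mL_A; mL_B] = S·[w00; w01] and [mR_A; mR_B] = S·[w10; w11]:
  w00 = 1, w01 = -1, w10 = 1/2, w11 = -1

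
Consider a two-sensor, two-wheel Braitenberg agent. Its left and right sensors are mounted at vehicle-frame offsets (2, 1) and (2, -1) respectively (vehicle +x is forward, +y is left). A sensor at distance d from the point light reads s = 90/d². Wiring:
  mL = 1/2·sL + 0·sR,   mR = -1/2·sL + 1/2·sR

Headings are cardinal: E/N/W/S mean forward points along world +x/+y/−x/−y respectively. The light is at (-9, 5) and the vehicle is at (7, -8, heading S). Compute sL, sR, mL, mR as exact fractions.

left sensor world pos  = (8, -10); dL² = 514
right sensor world pos = (6, -10); dR² = 450
sL = 90/514 = 45/257
sR = 90/450 = 1/5
mL = 1/2·sL + 0·sR = 45/514
mR = -1/2·sL + 1/2·sR = 16/1285

45/257 1/5 45/514 16/1285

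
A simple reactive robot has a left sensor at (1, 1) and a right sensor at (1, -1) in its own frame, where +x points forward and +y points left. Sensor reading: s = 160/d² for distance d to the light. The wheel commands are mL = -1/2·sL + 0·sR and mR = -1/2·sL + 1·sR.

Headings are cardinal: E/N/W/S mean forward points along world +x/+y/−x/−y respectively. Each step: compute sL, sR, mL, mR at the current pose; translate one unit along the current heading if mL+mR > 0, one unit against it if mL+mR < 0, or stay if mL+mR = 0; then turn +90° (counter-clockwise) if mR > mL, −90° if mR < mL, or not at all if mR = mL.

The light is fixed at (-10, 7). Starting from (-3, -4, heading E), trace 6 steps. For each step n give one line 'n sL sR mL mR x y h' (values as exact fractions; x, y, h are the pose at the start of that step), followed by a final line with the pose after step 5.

n=0: pose=(-3,-4,E); sL=40/41, sR=10/13; mL=-20/41, mR=150/533; mL+mR=-110/533 → advance -1; mR−mL=10/13 → turn +1·90°
n=1: pose=(-4,-4,N); sL=32/25, sR=160/149; mL=-16/25, mR=1616/3725; mL+mR=-768/3725 → advance -1; mR−mL=160/149 → turn +1·90°
n=2: pose=(-4,-5,W); sL=80/97, sR=80/73; mL=-40/97, mR=4840/7081; mL+mR=1920/7081 → advance +1; mR−mL=80/73 → turn +1·90°
n=3: pose=(-5,-5,S); sL=32/41, sR=32/37; mL=-16/41, mR=720/1517; mL+mR=128/1517 → advance +1; mR−mL=32/37 → turn +1·90°
n=4: pose=(-5,-6,E); sL=8/9, sR=20/29; mL=-4/9, mR=64/261; mL+mR=-52/261 → advance -1; mR−mL=20/29 → turn +1·90°
n=5: pose=(-6,-6,N); sL=160/153, sR=160/169; mL=-80/153, mR=10960/25857; mL+mR=-2560/25857 → advance -1; mR−mL=160/169 → turn +1·90°

0 40/41 10/13 -20/41 150/533 -3 -4 E
1 32/25 160/149 -16/25 1616/3725 -4 -4 N
2 80/97 80/73 -40/97 4840/7081 -4 -5 W
3 32/41 32/37 -16/41 720/1517 -5 -5 S
4 8/9 20/29 -4/9 64/261 -5 -6 E
5 160/153 160/169 -80/153 10960/25857 -6 -6 N
final -6 -7 W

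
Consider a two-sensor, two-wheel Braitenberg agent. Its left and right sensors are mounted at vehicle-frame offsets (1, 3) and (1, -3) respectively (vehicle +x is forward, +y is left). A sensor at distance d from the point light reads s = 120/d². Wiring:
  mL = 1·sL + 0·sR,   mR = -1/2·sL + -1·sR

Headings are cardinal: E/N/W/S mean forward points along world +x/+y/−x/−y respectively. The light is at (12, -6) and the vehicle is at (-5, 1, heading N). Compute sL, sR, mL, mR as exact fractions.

left sensor world pos  = (-8, 2); dL² = 464
right sensor world pos = (-2, 2); dR² = 260
sL = 120/464 = 15/58
sR = 120/260 = 6/13
mL = 1·sL + 0·sR = 15/58
mR = -1/2·sL + -1·sR = -891/1508

15/58 6/13 15/58 -891/1508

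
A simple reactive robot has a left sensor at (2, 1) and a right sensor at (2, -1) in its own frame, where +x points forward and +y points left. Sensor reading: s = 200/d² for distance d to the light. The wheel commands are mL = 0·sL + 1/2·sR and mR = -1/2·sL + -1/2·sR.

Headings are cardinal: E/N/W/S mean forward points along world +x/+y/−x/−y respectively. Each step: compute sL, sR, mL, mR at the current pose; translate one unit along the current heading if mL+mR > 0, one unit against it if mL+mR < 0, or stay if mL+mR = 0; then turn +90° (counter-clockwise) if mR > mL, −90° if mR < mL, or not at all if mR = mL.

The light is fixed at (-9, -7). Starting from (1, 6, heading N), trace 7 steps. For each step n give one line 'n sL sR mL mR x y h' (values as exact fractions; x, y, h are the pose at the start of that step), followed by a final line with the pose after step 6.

n=0: pose=(1,6,N); sL=100/153, sR=100/173; mL=50/173, mR=-16300/26469; mL+mR=-50/153 → advance -1; mR−mL=-23950/26469 → turn -1·90°
n=1: pose=(1,5,E); sL=200/313, sR=40/53; mL=20/53, mR=-11560/16589; mL+mR=-100/313 → advance -1; mR−mL=-17820/16589 → turn -1·90°
n=2: pose=(0,5,S); sL=1, sR=50/41; mL=25/41, mR=-91/82; mL+mR=-1/2 → advance -1; mR−mL=-141/82 → turn -1·90°
n=3: pose=(0,6,W); sL=200/193, sR=40/49; mL=20/49, mR=-8760/9457; mL+mR=-100/193 → advance -1; mR−mL=-12620/9457 → turn -1·90°
n=4: pose=(1,6,N); sL=100/153, sR=100/173; mL=50/173, mR=-16300/26469; mL+mR=-50/153 → advance -1; mR−mL=-23950/26469 → turn -1·90°
n=5: pose=(1,5,E); sL=200/313, sR=40/53; mL=20/53, mR=-11560/16589; mL+mR=-100/313 → advance -1; mR−mL=-17820/16589 → turn -1·90°
n=6: pose=(0,5,S); sL=1, sR=50/41; mL=25/41, mR=-91/82; mL+mR=-1/2 → advance -1; mR−mL=-141/82 → turn -1·90°

0 100/153 100/173 50/173 -16300/26469 1 6 N
1 200/313 40/53 20/53 -11560/16589 1 5 E
2 1 50/41 25/41 -91/82 0 5 S
3 200/193 40/49 20/49 -8760/9457 0 6 W
4 100/153 100/173 50/173 -16300/26469 1 6 N
5 200/313 40/53 20/53 -11560/16589 1 5 E
6 1 50/41 25/41 -91/82 0 5 S
final 0 6 W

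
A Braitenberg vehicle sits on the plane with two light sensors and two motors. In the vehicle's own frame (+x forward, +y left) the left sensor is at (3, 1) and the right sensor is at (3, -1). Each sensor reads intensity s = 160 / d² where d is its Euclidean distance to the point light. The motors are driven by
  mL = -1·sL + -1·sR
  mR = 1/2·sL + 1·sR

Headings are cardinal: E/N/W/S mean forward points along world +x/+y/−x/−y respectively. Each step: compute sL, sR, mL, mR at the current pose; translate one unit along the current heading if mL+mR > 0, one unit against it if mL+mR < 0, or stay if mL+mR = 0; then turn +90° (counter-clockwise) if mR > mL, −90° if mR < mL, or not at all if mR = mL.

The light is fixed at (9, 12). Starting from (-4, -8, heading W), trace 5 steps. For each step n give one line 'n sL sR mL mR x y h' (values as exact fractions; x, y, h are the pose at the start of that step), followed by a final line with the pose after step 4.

n=0: pose=(-4,-8,W); sL=160/697, sR=160/617; mL=-210240/430049, mR=160880/430049; mL+mR=-80/697 → advance -1; mR−mL=371120/430049 → turn +1·90°
n=1: pose=(-3,-8,S); sL=16/65, sR=80/349; mL=-10784/22685, mR=7992/22685; mL+mR=-8/65 → advance -1; mR−mL=18776/22685 → turn +1·90°
n=2: pose=(-3,-7,E); sL=32/81, sR=160/481; mL=-28352/38961, mR=20656/38961; mL+mR=-16/81 → advance -1; mR−mL=16336/12987 → turn +1·90°
n=3: pose=(-4,-7,N); sL=40/113, sR=2/5; mL=-426/565, mR=326/565; mL+mR=-20/113 → advance -1; mR−mL=752/565 → turn +1·90°
n=4: pose=(-4,-8,W); sL=160/697, sR=160/617; mL=-210240/430049, mR=160880/430049; mL+mR=-80/697 → advance -1; mR−mL=371120/430049 → turn +1·90°

0 160/697 160/617 -210240/430049 160880/430049 -4 -8 W
1 16/65 80/349 -10784/22685 7992/22685 -3 -8 S
2 32/81 160/481 -28352/38961 20656/38961 -3 -7 E
3 40/113 2/5 -426/565 326/565 -4 -7 N
4 160/697 160/617 -210240/430049 160880/430049 -4 -8 W
final -3 -8 S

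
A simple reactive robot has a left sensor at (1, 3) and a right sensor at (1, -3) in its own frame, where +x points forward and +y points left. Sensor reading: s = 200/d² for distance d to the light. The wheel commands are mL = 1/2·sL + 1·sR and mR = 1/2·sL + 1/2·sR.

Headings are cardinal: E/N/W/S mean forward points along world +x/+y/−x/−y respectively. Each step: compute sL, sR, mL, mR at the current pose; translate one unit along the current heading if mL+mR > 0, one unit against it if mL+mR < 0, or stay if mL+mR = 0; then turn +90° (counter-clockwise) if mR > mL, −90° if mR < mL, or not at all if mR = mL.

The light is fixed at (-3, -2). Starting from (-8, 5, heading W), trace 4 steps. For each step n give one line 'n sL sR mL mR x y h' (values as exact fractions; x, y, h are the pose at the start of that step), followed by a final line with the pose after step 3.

n=0: pose=(-8,5,W); sL=50/13, sR=25/17; mL=750/221, mR=1175/442; mL+mR=2675/442 → advance +1; mR−mL=-25/34 → turn -1·90°
n=1: pose=(-9,5,N); sL=40/29, sR=200/73; mL=7260/2117, mR=4360/2117; mL+mR=11620/2117 → advance +1; mR−mL=-100/73 → turn -1·90°
n=2: pose=(-9,6,E); sL=100/73, sR=4; mL=342/73, mR=196/73; mL+mR=538/73 → advance +1; mR−mL=-2 → turn -1·90°
n=3: pose=(-8,6,S); sL=200/53, sR=200/113; mL=21900/5989, mR=16600/5989; mL+mR=38500/5989 → advance +1; mR−mL=-100/113 → turn -1·90°

0 50/13 25/17 750/221 1175/442 -8 5 W
1 40/29 200/73 7260/2117 4360/2117 -9 5 N
2 100/73 4 342/73 196/73 -9 6 E
3 200/53 200/113 21900/5989 16600/5989 -8 6 S
final -8 5 W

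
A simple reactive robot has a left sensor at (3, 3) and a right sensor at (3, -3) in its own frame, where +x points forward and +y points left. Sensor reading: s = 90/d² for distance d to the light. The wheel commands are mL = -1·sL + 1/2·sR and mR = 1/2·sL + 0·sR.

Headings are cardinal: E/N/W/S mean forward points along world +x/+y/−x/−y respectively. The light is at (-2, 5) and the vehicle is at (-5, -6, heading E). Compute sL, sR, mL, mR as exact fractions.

45/32 45/98 -1845/1568 45/64

left sensor world pos  = (-2, -3); dL² = 64
right sensor world pos = (-2, -9); dR² = 196
sL = 90/64 = 45/32
sR = 90/196 = 45/98
mL = -1·sL + 1/2·sR = -1845/1568
mR = 1/2·sL + 0·sR = 45/64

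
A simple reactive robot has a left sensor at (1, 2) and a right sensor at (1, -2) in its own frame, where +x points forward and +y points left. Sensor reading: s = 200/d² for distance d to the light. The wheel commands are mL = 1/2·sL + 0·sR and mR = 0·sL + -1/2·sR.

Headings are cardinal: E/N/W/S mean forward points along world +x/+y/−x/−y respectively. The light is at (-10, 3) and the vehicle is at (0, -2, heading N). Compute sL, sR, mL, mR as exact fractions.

left sensor world pos  = (-2, -1); dL² = 80
right sensor world pos = (2, -1); dR² = 160
sL = 200/80 = 5/2
sR = 200/160 = 5/4
mL = 1/2·sL + 0·sR = 5/4
mR = 0·sL + -1/2·sR = -5/8

5/2 5/4 5/4 -5/8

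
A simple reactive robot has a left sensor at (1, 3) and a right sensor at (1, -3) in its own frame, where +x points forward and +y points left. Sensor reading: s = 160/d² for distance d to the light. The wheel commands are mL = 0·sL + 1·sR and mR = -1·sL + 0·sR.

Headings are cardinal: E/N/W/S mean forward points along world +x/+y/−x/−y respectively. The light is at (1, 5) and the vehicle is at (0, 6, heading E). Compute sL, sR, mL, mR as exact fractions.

10 40 40 -10

left sensor world pos  = (1, 9); dL² = 16
right sensor world pos = (1, 3); dR² = 4
sL = 160/16 = 10
sR = 160/4 = 40
mL = 0·sL + 1·sR = 40
mR = -1·sL + 0·sR = -10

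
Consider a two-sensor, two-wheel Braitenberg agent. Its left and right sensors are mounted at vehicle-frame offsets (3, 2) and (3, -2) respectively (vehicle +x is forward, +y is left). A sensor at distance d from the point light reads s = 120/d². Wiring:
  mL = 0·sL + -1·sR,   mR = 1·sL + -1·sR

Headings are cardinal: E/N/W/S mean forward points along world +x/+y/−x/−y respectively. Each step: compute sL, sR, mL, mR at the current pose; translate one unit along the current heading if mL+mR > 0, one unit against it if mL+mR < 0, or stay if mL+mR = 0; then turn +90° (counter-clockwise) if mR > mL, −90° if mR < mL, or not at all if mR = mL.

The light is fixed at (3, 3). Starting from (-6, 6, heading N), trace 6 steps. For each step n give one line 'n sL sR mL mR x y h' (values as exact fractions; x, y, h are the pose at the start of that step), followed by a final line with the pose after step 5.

n=0: pose=(-6,6,N); sL=120/157, sR=24/17; mL=-24/17, mR=-1728/2669; mL+mR=-5496/2669 → advance -1; mR−mL=120/157 → turn +1·90°
n=1: pose=(-6,5,W); sL=5/6, sR=3/4; mL=-3/4, mR=1/12; mL+mR=-2/3 → advance -1; mR−mL=5/6 → turn +1·90°
n=2: pose=(-5,5,S); sL=120/37, sR=120/101; mL=-120/101, mR=7680/3737; mL+mR=3240/3737 → advance +1; mR−mL=120/37 → turn +1·90°
n=3: pose=(-5,4,E); sL=60/17, sR=60/13; mL=-60/13, mR=-240/221; mL+mR=-1260/221 → advance -1; mR−mL=60/17 → turn +1·90°
n=4: pose=(-6,4,N); sL=120/137, sR=24/13; mL=-24/13, mR=-1728/1781; mL+mR=-5016/1781 → advance -1; mR−mL=120/137 → turn +1·90°
n=5: pose=(-6,3,W); sL=30/37, sR=30/37; mL=-30/37, mR=0; mL+mR=-30/37 → advance -1; mR−mL=30/37 → turn +1·90°

0 120/157 24/17 -24/17 -1728/2669 -6 6 N
1 5/6 3/4 -3/4 1/12 -6 5 W
2 120/37 120/101 -120/101 7680/3737 -5 5 S
3 60/17 60/13 -60/13 -240/221 -5 4 E
4 120/137 24/13 -24/13 -1728/1781 -6 4 N
5 30/37 30/37 -30/37 0 -6 3 W
final -5 3 S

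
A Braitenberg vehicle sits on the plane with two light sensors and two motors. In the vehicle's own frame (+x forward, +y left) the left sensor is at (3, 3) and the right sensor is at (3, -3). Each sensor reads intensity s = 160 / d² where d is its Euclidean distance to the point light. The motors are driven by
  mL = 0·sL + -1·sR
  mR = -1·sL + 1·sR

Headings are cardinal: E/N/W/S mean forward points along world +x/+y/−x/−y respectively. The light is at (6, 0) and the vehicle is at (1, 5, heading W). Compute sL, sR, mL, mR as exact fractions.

left sensor world pos  = (-2, 2); dL² = 68
right sensor world pos = (-2, 8); dR² = 128
sL = 160/68 = 40/17
sR = 160/128 = 5/4
mL = 0·sL + -1·sR = -5/4
mR = -1·sL + 1·sR = -75/68

40/17 5/4 -5/4 -75/68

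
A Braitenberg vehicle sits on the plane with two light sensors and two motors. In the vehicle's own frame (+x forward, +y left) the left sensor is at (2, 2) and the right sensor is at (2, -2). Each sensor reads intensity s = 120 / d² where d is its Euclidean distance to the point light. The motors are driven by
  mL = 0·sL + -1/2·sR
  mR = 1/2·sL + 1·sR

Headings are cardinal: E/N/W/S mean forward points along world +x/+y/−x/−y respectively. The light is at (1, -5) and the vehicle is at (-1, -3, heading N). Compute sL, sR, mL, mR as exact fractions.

left sensor world pos  = (-3, -1); dL² = 32
right sensor world pos = (1, -1); dR² = 16
sL = 120/32 = 15/4
sR = 120/16 = 15/2
mL = 0·sL + -1/2·sR = -15/4
mR = 1/2·sL + 1·sR = 75/8

15/4 15/2 -15/4 75/8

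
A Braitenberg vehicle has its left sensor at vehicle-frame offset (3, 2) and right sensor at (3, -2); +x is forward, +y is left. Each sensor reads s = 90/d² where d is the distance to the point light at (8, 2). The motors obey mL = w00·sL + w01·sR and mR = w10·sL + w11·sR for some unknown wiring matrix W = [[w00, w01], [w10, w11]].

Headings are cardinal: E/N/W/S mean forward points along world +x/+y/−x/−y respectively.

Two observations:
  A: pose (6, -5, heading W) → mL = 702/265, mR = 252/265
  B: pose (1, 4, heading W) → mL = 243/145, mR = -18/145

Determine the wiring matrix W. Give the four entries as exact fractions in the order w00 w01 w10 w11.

1 1 -1 1

obs A: pose=(6,-5,W) → sL=45/53, sR=9/5, mL=702/265, mR=252/265
obs B: pose=(1,4,W) → sL=9/10, sR=45/58, mL=243/145, mR=-18/145
sensor matrix S = [[45/53, 9/5], [9/10, 45/58]]; det S = -36936/38425
solve [mL_A; mL_B] = S·[w00; w01] and [mR_A; mR_B] = S·[w10; w11]:
  w00 = 1, w01 = 1, w10 = -1, w11 = 1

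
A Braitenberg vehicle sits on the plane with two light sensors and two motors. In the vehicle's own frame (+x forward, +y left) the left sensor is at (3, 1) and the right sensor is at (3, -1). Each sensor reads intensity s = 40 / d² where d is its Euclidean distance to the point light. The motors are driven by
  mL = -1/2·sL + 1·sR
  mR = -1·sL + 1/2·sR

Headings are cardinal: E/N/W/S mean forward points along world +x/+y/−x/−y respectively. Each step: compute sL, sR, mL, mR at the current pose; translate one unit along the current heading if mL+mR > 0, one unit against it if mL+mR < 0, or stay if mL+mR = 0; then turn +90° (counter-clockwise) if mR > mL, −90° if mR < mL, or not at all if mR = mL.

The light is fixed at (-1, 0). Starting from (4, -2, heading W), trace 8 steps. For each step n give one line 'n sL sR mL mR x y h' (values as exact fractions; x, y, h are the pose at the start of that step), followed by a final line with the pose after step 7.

n=0: pose=(4,-2,W); sL=40/13, sR=8; mL=84/13, mR=12/13; mL+mR=96/13 → advance +1; mR−mL=-72/13 → turn -1·90°
n=1: pose=(3,-2,N); sL=4, sR=20/13; mL=-6/13, mR=-42/13; mL+mR=-48/13 → advance -1; mR−mL=-36/13 → turn -1·90°
n=2: pose=(3,-3,E); sL=40/53, sR=8/13; mL=164/689, mR=-308/689; mL+mR=-144/689 → advance -1; mR−mL=-472/689 → turn -1·90°
n=3: pose=(2,-3,S); sL=10/13, sR=1; mL=8/13, mR=-7/26; mL+mR=9/26 → advance +1; mR−mL=-23/26 → turn -1·90°
n=4: pose=(2,-4,W); sL=8/5, sR=40/9; mL=164/45, mR=28/45; mL+mR=64/15 → advance +1; mR−mL=-136/45 → turn -1·90°
n=5: pose=(1,-4,N); sL=20, sR=4; mL=-6, mR=-18; mL+mR=-24 → advance -1; mR−mL=-12 → turn -1·90°
n=6: pose=(1,-5,E); sL=40/41, sR=40/61; mL=420/2501, mR=-1620/2501; mL+mR=-1200/2501 → advance -1; mR−mL=-2040/2501 → turn -1·90°
n=7: pose=(0,-5,S); sL=10/17, sR=5/8; mL=45/136, mR=-75/272; mL+mR=15/272 → advance +1; mR−mL=-165/272 → turn -1·90°

0 40/13 8 84/13 12/13 4 -2 W
1 4 20/13 -6/13 -42/13 3 -2 N
2 40/53 8/13 164/689 -308/689 3 -3 E
3 10/13 1 8/13 -7/26 2 -3 S
4 8/5 40/9 164/45 28/45 2 -4 W
5 20 4 -6 -18 1 -4 N
6 40/41 40/61 420/2501 -1620/2501 1 -5 E
7 10/17 5/8 45/136 -75/272 0 -5 S
final 0 -6 W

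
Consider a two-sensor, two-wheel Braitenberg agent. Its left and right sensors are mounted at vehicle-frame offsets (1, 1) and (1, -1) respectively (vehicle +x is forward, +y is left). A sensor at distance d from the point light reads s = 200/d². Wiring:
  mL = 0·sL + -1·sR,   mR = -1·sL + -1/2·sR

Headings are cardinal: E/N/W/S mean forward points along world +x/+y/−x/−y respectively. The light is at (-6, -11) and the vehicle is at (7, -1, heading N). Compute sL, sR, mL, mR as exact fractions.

left sensor world pos  = (6, 0); dL² = 265
right sensor world pos = (8, 0); dR² = 317
sL = 200/265 = 40/53
sR = 200/317 = 200/317
mL = 0·sL + -1·sR = -200/317
mR = -1·sL + -1/2·sR = -17980/16801

40/53 200/317 -200/317 -17980/16801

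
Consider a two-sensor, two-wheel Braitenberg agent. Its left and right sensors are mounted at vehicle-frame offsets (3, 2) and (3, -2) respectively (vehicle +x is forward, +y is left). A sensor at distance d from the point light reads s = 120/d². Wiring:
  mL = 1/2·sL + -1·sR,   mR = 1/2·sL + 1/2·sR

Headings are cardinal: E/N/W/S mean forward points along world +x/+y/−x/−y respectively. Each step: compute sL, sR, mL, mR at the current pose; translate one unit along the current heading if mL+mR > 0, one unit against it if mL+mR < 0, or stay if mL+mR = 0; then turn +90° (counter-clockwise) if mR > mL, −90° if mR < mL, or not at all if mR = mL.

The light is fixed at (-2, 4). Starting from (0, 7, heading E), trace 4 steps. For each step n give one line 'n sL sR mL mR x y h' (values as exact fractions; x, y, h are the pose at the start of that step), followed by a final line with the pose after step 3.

0 12/5 60/13 -222/65 228/65 0 7 E
1 120/37 120/61 -780/2257 5880/2257 1 7 N
2 30 10/3 35/3 50/3 1 8 W
3 120/17 120 -1980/17 1080/17 0 8 S
final 0 9 E

n=0: pose=(0,7,E); sL=12/5, sR=60/13; mL=-222/65, mR=228/65; mL+mR=6/65 → advance +1; mR−mL=90/13 → turn +1·90°
n=1: pose=(1,7,N); sL=120/37, sR=120/61; mL=-780/2257, mR=5880/2257; mL+mR=5100/2257 → advance +1; mR−mL=180/61 → turn +1·90°
n=2: pose=(1,8,W); sL=30, sR=10/3; mL=35/3, mR=50/3; mL+mR=85/3 → advance +1; mR−mL=5 → turn +1·90°
n=3: pose=(0,8,S); sL=120/17, sR=120; mL=-1980/17, mR=1080/17; mL+mR=-900/17 → advance -1; mR−mL=180 → turn +1·90°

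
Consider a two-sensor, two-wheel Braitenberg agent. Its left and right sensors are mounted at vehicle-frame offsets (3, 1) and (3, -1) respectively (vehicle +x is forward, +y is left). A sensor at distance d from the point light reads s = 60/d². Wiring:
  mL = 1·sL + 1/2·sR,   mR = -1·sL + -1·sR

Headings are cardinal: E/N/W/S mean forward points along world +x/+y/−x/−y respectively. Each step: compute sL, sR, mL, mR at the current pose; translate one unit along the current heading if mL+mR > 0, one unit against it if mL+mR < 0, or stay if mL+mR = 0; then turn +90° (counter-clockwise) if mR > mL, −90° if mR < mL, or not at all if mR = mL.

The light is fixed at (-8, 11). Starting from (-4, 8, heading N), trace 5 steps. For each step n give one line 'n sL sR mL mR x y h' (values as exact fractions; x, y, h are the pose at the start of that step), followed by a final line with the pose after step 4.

0 20/3 12/5 118/15 -136/15 -4 8 N
1 30/29 30/37 1545/1073 -1980/1073 -4 7 E
2 12/13 60/53 1026/689 -1416/689 -5 7 S
3 15/4 15 45/4 -75/4 -5 8 W
4 20/3 12/5 118/15 -136/15 -4 8 N
final -4 7 E

n=0: pose=(-4,8,N); sL=20/3, sR=12/5; mL=118/15, mR=-136/15; mL+mR=-6/5 → advance -1; mR−mL=-254/15 → turn -1·90°
n=1: pose=(-4,7,E); sL=30/29, sR=30/37; mL=1545/1073, mR=-1980/1073; mL+mR=-15/37 → advance -1; mR−mL=-3525/1073 → turn -1·90°
n=2: pose=(-5,7,S); sL=12/13, sR=60/53; mL=1026/689, mR=-1416/689; mL+mR=-30/53 → advance -1; mR−mL=-2442/689 → turn -1·90°
n=3: pose=(-5,8,W); sL=15/4, sR=15; mL=45/4, mR=-75/4; mL+mR=-15/2 → advance -1; mR−mL=-30 → turn -1·90°
n=4: pose=(-4,8,N); sL=20/3, sR=12/5; mL=118/15, mR=-136/15; mL+mR=-6/5 → advance -1; mR−mL=-254/15 → turn -1·90°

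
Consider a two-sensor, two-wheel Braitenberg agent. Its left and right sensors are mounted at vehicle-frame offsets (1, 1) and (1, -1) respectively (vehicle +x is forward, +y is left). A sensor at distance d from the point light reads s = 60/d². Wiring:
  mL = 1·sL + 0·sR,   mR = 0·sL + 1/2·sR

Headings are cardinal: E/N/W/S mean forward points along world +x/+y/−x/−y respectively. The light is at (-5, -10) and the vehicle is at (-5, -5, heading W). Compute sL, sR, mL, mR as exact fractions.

left sensor world pos  = (-6, -6); dL² = 17
right sensor world pos = (-6, -4); dR² = 37
sL = 60/17 = 60/17
sR = 60/37 = 60/37
mL = 1·sL + 0·sR = 60/17
mR = 0·sL + 1/2·sR = 30/37

60/17 60/37 60/17 30/37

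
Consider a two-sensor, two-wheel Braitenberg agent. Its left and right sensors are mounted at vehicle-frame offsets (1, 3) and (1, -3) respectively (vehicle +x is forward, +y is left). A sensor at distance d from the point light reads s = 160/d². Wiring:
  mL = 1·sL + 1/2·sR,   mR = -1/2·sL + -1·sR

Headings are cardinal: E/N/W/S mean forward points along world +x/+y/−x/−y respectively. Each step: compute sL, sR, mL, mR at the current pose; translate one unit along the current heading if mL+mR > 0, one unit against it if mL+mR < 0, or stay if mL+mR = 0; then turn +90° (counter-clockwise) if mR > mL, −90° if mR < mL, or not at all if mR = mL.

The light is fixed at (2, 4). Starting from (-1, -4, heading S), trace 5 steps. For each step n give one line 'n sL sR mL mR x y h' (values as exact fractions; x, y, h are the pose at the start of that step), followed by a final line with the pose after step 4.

n=0: pose=(-1,-4,S); sL=160/81, sR=160/117; mL=2800/1053, mR=-2480/1053; mL+mR=320/1053 → advance +1; mR−mL=-1760/351 → turn -1·90°
n=1: pose=(-1,-5,W); sL=1, sR=40/13; mL=33/13, mR=-93/26; mL+mR=-27/26 → advance -1; mR−mL=-159/26 → turn -1·90°
n=2: pose=(0,-5,N); sL=160/89, sR=32/13; mL=3504/1157, mR=-3888/1157; mL+mR=-384/1157 → advance -1; mR−mL=-7392/1157 → turn -1·90°
n=3: pose=(0,-6,E); sL=16/5, sR=16/17; mL=312/85, mR=-216/85; mL+mR=96/85 → advance +1; mR−mL=-528/85 → turn -1·90°
n=4: pose=(1,-6,S); sL=32/25, sR=160/137; mL=6384/3425, mR=-6192/3425; mL+mR=192/3425 → advance +1; mR−mL=-12576/3425 → turn -1·90°

0 160/81 160/117 2800/1053 -2480/1053 -1 -4 S
1 1 40/13 33/13 -93/26 -1 -5 W
2 160/89 32/13 3504/1157 -3888/1157 0 -5 N
3 16/5 16/17 312/85 -216/85 0 -6 E
4 32/25 160/137 6384/3425 -6192/3425 1 -6 S
final 1 -7 W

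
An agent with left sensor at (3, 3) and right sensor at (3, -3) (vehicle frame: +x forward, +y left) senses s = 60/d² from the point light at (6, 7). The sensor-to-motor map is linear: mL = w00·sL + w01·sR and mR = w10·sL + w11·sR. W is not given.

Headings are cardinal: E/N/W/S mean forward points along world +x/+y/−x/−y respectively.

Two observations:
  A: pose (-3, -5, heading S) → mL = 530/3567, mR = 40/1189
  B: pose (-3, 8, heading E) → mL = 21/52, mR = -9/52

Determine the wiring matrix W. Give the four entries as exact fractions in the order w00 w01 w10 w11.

1 -1/2 1/2 -1/2

obs A: pose=(-3,-5,S) → sL=20/87, sR=20/123, mL=530/3567, mR=40/1189
obs B: pose=(-3,8,E) → sL=15/13, sR=3/2, mL=21/52, mR=-9/52
sensor matrix S = [[20/87, 20/123], [15/13, 3/2]]; det S = 2430/15457
solve [mL_A; mL_B] = S·[w00; w01] and [mR_A; mR_B] = S·[w10; w11]:
  w00 = 1, w01 = -1/2, w10 = 1/2, w11 = -1/2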